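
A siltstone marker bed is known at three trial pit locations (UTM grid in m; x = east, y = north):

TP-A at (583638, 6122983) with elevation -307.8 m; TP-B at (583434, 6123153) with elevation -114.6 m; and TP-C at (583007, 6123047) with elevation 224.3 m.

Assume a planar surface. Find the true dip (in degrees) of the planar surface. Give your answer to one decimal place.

Two edge vectors: TP-A→TP-B = (-204, 170, 193.2), TP-A→TP-C = (-631, 64, 532.1).
Normal n = (TP-A→TP-B) × (TP-A→TP-C) = (78092.2, -13360.8, 94214).
So ∂z/∂x = −n_x/n_z = −0.82888 and ∂z/∂y = −n_y/n_z = 0.14181.
Gradient magnitude |∇z| = √(a² + b²) = √(0.68704 + 0.02011) = 0.84092.
True dip = arctan(0.84092) = 40.1°, dipping toward E (azimuth ≈ 100°).

40.1°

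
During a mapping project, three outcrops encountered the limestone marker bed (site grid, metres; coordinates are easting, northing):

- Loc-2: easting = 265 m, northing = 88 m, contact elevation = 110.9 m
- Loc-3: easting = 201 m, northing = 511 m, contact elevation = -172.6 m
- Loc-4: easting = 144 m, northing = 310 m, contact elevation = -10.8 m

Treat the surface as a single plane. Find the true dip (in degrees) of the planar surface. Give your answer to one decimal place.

38.0°

Let the plane be z = a·easting + b·northing + c.
Loc-3−Loc-2: −64a + 423b = −283.5;  Loc-4−Loc-2: −121a + 222b = −121.7.
Solving gives a = −0.30988, b = −0.71710.
Gradient magnitude |∇z| = √(a² + b²) = √(0.09603 + 0.51423) = 0.78119.
True dip = arctan(0.78119) = 38.0°, dipping toward NNE (azimuth ≈ 023°).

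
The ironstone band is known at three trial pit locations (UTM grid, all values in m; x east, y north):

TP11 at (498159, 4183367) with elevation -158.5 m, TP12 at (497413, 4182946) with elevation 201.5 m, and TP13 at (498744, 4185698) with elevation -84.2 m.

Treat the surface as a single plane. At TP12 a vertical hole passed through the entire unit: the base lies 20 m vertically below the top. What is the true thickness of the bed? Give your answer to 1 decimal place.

Let the plane be z = a·x + b·y + c.
TP12−TP11: −746a − 421b = 360;  TP13−TP11: 585a + 2331b = 74.3.
Solving gives a = −0.58315, b = 0.17823.
|∇z| = √(a²+b²) = 0.60978, so dip δ = arctan(0.60978) = 31.37°.
True thickness = vertical thickness × cos δ = 20 × cos 31.37° = 17.1 m.

17.1 m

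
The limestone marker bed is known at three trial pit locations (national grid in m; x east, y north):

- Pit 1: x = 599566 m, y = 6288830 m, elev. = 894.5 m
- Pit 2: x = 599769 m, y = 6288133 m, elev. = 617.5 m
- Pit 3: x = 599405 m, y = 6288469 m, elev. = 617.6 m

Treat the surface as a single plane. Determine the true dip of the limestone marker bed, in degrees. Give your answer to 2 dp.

Two edge vectors: Pit 1→Pit 2 = (203, -697, -277), Pit 1→Pit 3 = (-161, -361, -276.9).
Normal n = (Pit 1→Pit 2) × (Pit 1→Pit 3) = (93002.3, 100807.7, -185500).
So ∂z/∂x = −n_x/n_z = 0.50136 and ∂z/∂y = −n_y/n_z = 0.54344.
Gradient magnitude |∇z| = √(a² + b²) = √(0.25136 + 0.29532) = 0.73938.
True dip = arctan(0.73938) = 36.48°, dipping toward SW (azimuth ≈ 223°).

36.48°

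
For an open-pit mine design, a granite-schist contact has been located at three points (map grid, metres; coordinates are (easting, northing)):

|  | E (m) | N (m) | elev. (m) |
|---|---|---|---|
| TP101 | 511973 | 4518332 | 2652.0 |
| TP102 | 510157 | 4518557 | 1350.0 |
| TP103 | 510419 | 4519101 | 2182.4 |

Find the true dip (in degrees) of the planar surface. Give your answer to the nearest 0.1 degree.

Two edge vectors: TP101→TP102 = (-1816, 225, -1302), TP101→TP103 = (-1554, 769, -469.6).
Normal n = (TP101→TP102) × (TP101→TP103) = (895578, 1170514.4, -1046854).
So ∂z/∂E = −n_x/n_z = 0.85549 and ∂z/∂N = −n_y/n_z = 1.11813.
Gradient magnitude |∇z| = √(a² + b²) = √(0.73187 + 1.25021) = 1.40786.
True dip = arctan(1.40786) = 54.6°, dipping toward SW (azimuth ≈ 217°).

54.6°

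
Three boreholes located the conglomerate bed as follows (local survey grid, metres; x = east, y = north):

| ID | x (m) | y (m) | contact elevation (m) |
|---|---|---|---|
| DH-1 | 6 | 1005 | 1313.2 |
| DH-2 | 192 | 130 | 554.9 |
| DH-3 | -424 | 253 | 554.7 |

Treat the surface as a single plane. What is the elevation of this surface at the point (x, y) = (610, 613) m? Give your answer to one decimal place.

Two edge vectors: DH-1→DH-2 = (186, -875, -758.3), DH-1→DH-3 = (-430, -752, -758.5).
Normal n = (DH-1→DH-2) × (DH-1→DH-3) = (93445.9, 467150, -516122).
So ∂z/∂x = −n_x/n_z = 0.181054 and ∂z/∂y = −n_y/n_z = 0.905115.
Intercept c from DH-1: 1313.2 − 1.09 − 909.64 = 402.47.
At (610, 613): z = 110.4 + 554.8 + 402.47 = 1067.8 m.

1067.8 m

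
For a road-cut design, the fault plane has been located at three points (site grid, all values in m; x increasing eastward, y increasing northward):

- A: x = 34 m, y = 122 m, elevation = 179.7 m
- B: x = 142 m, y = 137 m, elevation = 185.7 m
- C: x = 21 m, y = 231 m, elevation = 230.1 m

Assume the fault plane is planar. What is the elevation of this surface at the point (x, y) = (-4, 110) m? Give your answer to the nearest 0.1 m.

174.5 m

Let the plane be z = a·x + b·y + c.
B−A: 108a + 15b = 6;  C−A: −13a + 109b = 50.4.
Solving gives a = −0.00852, b = 0.46137.
Then c = 179.7 − a·34 − b·122 = 123.70.
At (-4, 110): z = 0.0 + 50.8 + 123.70 = 174.5 m.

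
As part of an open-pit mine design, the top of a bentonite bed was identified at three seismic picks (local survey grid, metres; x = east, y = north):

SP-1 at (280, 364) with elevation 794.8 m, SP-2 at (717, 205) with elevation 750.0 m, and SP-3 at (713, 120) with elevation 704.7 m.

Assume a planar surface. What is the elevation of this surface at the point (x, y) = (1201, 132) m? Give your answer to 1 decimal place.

Let the plane be z = a·x + b·y + c.
SP-2−SP-1: 437a − 159b = −44.8;  SP-3−SP-1: 433a − 244b = −90.1.
Solving gives a = 0.089852, b = 0.528713.
Then c = 794.8 − a·280 − b·364 = 577.19.
At (1201, 132): z = 107.9 + 69.8 + 577.19 = 754.9 m.

754.9 m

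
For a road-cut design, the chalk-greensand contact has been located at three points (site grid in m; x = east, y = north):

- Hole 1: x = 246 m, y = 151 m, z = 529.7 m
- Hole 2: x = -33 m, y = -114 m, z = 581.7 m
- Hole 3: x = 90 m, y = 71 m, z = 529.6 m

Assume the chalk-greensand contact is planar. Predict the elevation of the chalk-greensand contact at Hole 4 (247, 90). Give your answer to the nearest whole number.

Two edge vectors: Hole 1→Hole 2 = (-279, -265, 52), Hole 1→Hole 3 = (-156, -80, -0.1).
Normal n = (Hole 1→Hole 2) × (Hole 1→Hole 3) = (4186.5, -8139.9, -19020).
So ∂z/∂x = −n_x/n_z = 0.22011 and ∂z/∂y = −n_y/n_z = −0.42797.
Intercept c from Hole 1: 529.7 − 54.15 + 64.62 = 540.18.
At (247, 90): z = 54.4 − 38.5 + 540.18 = 556.0 m.

556 m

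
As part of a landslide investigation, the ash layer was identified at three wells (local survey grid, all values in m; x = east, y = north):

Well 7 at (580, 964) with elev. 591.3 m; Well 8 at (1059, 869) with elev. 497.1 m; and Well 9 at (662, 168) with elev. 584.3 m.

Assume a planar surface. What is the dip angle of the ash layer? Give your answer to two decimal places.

11.27°

Let the plane be z = a·x + b·y + c.
Well 8−Well 7: 479a − 95b = −94.2;  Well 9−Well 7: 82a − 796b = −7.
Solving gives a = −0.19898, b = −0.01170.
Gradient magnitude |∇z| = √(a² + b²) = √(0.03959 + 0.00014) = 0.19932.
True dip = arctan(0.19932) = 11.27°, dipping toward E (azimuth ≈ 087°).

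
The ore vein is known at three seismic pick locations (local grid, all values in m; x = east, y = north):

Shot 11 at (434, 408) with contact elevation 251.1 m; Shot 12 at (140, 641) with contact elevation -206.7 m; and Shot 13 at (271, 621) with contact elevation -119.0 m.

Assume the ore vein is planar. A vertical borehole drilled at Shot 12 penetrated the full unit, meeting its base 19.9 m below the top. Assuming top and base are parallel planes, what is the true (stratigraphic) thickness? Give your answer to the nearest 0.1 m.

Let the plane be z = a·x + b·y + c.
Shot 12−Shot 11: −294a + 233b = −457.8;  Shot 13−Shot 11: −163a + 213b = −370.1.
Solving gives a = 0.45766, b = −1.38733.
|∇z| = √(a²+b²) = 1.46087, so dip δ = arctan(1.46087) = 55.61°.
True thickness = vertical thickness × cos δ = 19.9 × cos 55.61° = 11.2 m.

11.2 m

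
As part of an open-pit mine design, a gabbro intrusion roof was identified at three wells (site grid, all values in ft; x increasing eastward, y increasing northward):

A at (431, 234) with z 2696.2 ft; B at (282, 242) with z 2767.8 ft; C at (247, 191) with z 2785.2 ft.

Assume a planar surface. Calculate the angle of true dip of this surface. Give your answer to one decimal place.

Two edge vectors: A→B = (-149, 8, 71.6), A→C = (-184, -43, 89).
Normal n = (A→B) × (A→C) = (3790.8, 86.6, 7879).
So ∂z/∂x = −n_x/n_z = −0.48113 and ∂z/∂y = −n_y/n_z = −0.01099.
Gradient magnitude |∇z| = √(a² + b²) = √(0.23148 + 0.00012) = 0.48125.
True dip = arctan(0.48125) = 25.7°, dipping toward E (azimuth ≈ 089°).

25.7°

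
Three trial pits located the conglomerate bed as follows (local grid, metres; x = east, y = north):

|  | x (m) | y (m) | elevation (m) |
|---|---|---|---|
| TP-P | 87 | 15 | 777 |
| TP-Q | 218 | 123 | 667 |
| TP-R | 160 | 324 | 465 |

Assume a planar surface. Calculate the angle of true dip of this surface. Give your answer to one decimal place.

45.2°

Two edge vectors: TP-P→TP-Q = (131, 108, -110), TP-P→TP-R = (73, 309, -312).
Normal n = (TP-P→TP-Q) × (TP-P→TP-R) = (294, 32842, 32595).
So ∂z/∂x = −n_x/n_z = −0.00902 and ∂z/∂y = −n_y/n_z = −1.00758.
Gradient magnitude |∇z| = √(a² + b²) = √(0.00008 + 1.01521) = 1.00762.
True dip = arctan(1.00762) = 45.2°, dipping toward N (azimuth ≈ 001°).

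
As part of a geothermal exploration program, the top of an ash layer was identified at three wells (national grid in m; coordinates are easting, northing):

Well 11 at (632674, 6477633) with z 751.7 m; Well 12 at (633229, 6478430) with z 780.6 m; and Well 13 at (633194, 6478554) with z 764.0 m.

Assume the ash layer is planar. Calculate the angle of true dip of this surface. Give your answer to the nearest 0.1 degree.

10.9°

Two edge vectors: Well 11→Well 12 = (555, 797, 28.9), Well 11→Well 13 = (520, 921, 12.3).
Normal n = (Well 11→Well 12) × (Well 11→Well 13) = (-16813.8, 8201.5, 96715).
So ∂z/∂easting = −n_x/n_z = 0.17385 and ∂z/∂northing = −n_y/n_z = −0.08480.
Gradient magnitude |∇z| = √(a² + b²) = √(0.03022 + 0.00719) = 0.19343.
True dip = arctan(0.19343) = 10.9°, dipping toward WNW (azimuth ≈ 296°).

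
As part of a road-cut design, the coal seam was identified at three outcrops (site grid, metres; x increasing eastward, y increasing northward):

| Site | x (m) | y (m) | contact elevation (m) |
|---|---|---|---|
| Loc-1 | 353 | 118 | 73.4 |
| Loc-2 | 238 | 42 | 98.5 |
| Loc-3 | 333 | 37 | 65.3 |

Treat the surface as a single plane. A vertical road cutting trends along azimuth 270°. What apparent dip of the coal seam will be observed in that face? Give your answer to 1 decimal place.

18.8°

Let the plane be z = a·x + b·y + c.
Loc-2−Loc-1: −115a − 76b = 25.1;  Loc-3−Loc-1: −20a − 81b = −8.1.
Solving gives a = −0.33979, b = 0.18390.
Unit vector along 270° is (sin 270°, cos 270°) = (-1.0000, -0.0000).
Slope in that direction = a·(-1.0000) + b·(-0.0000) = 0.33979.
Apparent dip = arctan|0.33979| = 18.8° (true dip is 21.1°, so apparent ≤ true as expected).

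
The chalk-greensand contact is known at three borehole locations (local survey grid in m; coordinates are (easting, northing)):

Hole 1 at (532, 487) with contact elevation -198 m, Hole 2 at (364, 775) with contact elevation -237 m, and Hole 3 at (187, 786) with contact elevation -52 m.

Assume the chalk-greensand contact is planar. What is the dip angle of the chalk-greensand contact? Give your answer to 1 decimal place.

53.2°

Two edge vectors: Hole 1→Hole 2 = (-168, 288, -39), Hole 1→Hole 3 = (-345, 299, 146).
Normal n = (Hole 1→Hole 2) × (Hole 1→Hole 3) = (53709, 37983, 49128).
So ∂z/∂E = −n_x/n_z = −1.09325 and ∂z/∂N = −n_y/n_z = −0.77314.
Gradient magnitude |∇z| = √(a² + b²) = √(1.19519 + 0.59775) = 1.33901.
True dip = arctan(1.33901) = 53.2°, dipping toward NE (azimuth ≈ 055°).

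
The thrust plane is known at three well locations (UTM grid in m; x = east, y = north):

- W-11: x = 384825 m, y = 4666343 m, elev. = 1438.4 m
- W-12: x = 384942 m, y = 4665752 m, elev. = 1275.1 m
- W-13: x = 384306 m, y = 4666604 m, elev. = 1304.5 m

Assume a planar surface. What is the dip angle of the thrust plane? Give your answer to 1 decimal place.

29.7°

Two edge vectors: W-11→W-12 = (117, -591, -163.3), W-11→W-13 = (-519, 261, -133.9).
Normal n = (W-11→W-12) × (W-11→W-13) = (121756.2, 100419, -276192).
So ∂z/∂x = −n_x/n_z = 0.44084 and ∂z/∂y = −n_y/n_z = 0.36358.
Gradient magnitude |∇z| = √(a² + b²) = √(0.19434 + 0.13219) = 0.57143.
True dip = arctan(0.57143) = 29.7°, dipping toward SW (azimuth ≈ 230°).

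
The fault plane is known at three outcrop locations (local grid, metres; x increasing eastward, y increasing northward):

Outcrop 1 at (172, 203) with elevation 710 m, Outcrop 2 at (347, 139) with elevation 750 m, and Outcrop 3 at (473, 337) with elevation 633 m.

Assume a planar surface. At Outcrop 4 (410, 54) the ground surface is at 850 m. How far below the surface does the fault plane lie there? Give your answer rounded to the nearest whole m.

Let the plane be z = a·x + b·y + c.
Outcrop 2−Outcrop 1: 175a − 64b = 40;  Outcrop 3−Outcrop 1: 301a + 134b = −77.
Solving gives a = 0.01011, b = −0.59735.
Then c = 710 − a·172 − b·203 = 829.52.
At (410, 54): z_contact = 4.1 − 32.3 + 829.52 = 801.4 m.
Depth below ground = 850 − 801.4 = 49 m.

49 m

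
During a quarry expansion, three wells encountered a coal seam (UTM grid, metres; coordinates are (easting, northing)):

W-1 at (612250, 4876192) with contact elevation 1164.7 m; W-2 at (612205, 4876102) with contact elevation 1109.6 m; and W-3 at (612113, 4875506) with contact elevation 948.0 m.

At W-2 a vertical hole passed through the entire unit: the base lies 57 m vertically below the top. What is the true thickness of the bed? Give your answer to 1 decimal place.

Two edge vectors: W-1→W-2 = (-45, -90, -55.1), W-1→W-3 = (-137, -686, -216.7).
Normal n = (W-1→W-2) × (W-1→W-3) = (-18295.6, -2202.8, 18540).
So ∂z/∂E = −n_x/n_z = 0.98682 and ∂z/∂N = −n_y/n_z = 0.11881.
|∇z| = √(a²+b²) = 0.99394, so dip δ = arctan(0.99394) = 44.83°.
True thickness = vertical thickness × cos δ = 57 × cos 44.83° = 40.4 m.

40.4 m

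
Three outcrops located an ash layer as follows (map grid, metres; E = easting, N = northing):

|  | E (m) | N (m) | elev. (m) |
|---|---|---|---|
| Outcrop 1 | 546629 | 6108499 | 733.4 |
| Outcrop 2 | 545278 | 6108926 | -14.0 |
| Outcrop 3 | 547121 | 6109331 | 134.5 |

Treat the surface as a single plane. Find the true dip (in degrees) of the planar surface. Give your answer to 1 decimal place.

Let the plane be z = a·E + b·N + c.
Outcrop 2−Outcrop 1: −1351a + 427b = −747.4;  Outcrop 3−Outcrop 1: 492a + 832b = −598.9.
Solving gives a = 0.27442, b = −0.88211.
Gradient magnitude |∇z| = √(a² + b²) = √(0.07531 + 0.77811) = 0.92381.
True dip = arctan(0.92381) = 42.7°, dipping toward NNW (azimuth ≈ 343°).

42.7°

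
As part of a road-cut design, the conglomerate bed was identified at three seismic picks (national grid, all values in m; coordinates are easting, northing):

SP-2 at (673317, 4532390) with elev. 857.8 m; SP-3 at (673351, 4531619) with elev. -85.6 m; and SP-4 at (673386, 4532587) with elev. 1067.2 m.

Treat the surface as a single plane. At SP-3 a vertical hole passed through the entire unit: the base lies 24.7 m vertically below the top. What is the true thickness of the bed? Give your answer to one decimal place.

15.3 m

Let the plane be z = a·easting + b·northing + c.
SP-3−SP-2: 34a − 771b = −943.4;  SP-4−SP-2: 69a + 197b = 209.4.
Solving gives a = −0.40741, b = 1.20564.
|∇z| = √(a²+b²) = 1.27261, so dip δ = arctan(1.27261) = 51.84°.
True thickness = vertical thickness × cos δ = 24.7 × cos 51.84° = 15.3 m.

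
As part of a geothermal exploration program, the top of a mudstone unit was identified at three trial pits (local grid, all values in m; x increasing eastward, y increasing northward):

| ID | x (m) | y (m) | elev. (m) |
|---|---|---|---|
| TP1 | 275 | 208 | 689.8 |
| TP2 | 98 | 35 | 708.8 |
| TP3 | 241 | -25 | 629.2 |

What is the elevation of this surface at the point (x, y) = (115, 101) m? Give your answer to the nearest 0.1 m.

722.9 m

Let the plane be z = a·x + b·y + c.
TP2−TP1: −177a − 173b = 19;  TP3−TP1: −34a − 233b = −60.6.
Solving gives a = −0.42170, b = 0.32162.
Then c = 689.8 − a·275 − b·208 = 738.87.
At (115, 101): z = −48.5 + 32.5 + 738.87 = 722.9 m.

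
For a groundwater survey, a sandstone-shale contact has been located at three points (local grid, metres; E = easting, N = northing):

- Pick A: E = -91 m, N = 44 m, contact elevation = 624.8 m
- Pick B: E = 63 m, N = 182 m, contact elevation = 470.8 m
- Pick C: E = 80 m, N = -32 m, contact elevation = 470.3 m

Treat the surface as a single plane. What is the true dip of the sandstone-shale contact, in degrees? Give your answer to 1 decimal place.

43.2°

Two edge vectors: Pick A→Pick B = (154, 138, -154), Pick A→Pick C = (171, -76, -154.5).
Normal n = (Pick A→Pick B) × (Pick A→Pick C) = (-33025, -2541, -35302).
So ∂z/∂E = −n_x/n_z = −0.93550 and ∂z/∂N = −n_y/n_z = −0.07198.
Gradient magnitude |∇z| = √(a² + b²) = √(0.87516 + 0.00518) = 0.93826.
True dip = arctan(0.93826) = 43.2°, dipping toward E (azimuth ≈ 086°).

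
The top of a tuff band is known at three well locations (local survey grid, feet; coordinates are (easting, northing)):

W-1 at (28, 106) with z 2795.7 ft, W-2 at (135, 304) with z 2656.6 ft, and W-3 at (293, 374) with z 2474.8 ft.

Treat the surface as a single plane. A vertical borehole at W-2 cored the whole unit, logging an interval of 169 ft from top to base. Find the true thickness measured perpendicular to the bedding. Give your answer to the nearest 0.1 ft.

Two edge vectors: W-1→W-2 = (107, 198, -139.1), W-1→W-3 = (265, 268, -320.9).
Normal n = (W-1→W-2) × (W-1→W-3) = (-26259.4, -2525.2, -23794).
So ∂z/∂E = −n_x/n_z = −1.10361 and ∂z/∂N = −n_y/n_z = −0.10613.
|∇z| = √(a²+b²) = 1.10871, so dip δ = arctan(1.10871) = 47.95°.
True thickness = vertical thickness × cos δ = 169 × cos 47.95° = 113.2 ft.

113.2 ft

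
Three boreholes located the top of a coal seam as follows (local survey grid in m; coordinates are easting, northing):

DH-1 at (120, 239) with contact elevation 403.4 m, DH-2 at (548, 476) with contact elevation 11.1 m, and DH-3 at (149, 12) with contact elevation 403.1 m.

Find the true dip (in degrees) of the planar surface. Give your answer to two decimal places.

Let the plane be z = a·easting + b·northing + c.
DH-2−DH-1: 428a + 237b = −392.3;  DH-3−DH-1: 29a − 227b = −0.3.
Solving gives a = −0.85671, b = −0.10813.
Gradient magnitude |∇z| = √(a² + b²) = √(0.73396 + 0.01169) = 0.86351.
True dip = arctan(0.86351) = 40.81°, dipping toward E (azimuth ≈ 083°).

40.81°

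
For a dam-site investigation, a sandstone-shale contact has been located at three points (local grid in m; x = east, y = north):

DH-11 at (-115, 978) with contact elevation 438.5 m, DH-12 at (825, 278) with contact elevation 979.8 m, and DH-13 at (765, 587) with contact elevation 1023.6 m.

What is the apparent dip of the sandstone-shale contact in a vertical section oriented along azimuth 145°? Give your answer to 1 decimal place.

Let the plane be z = a·x + b·y + c.
DH-12−DH-11: 940a − 700b = 541.3;  DH-13−DH-11: 880a − 391b = 585.1.
Solving gives a = 0.79659, b = 0.29643.
Unit vector along 145° is (sin 145°, cos 145°) = (0.5736, -0.8192).
Slope in that direction = a·(0.5736) + b·(-0.8192) = 0.21409.
Apparent dip = arctan|0.21409| = 12.1° (true dip is 40.4°, so apparent ≤ true as expected).

12.1°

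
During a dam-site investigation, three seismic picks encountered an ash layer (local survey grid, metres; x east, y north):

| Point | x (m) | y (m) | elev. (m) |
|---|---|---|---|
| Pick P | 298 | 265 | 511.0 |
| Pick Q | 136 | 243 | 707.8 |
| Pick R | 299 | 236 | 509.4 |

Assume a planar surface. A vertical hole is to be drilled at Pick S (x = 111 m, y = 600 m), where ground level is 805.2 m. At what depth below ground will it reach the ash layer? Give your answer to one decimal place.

62.3 m

Two edge vectors: Pick P→Pick Q = (-162, -22, 196.8), Pick P→Pick R = (1, -29, -1.6).
Normal n = (Pick P→Pick Q) × (Pick P→Pick R) = (5742.4, -62.4, 4720).
So ∂z/∂x = −n_x/n_z = −1.21661 and ∂z/∂y = −n_y/n_z = 0.01322.
Intercept c from Pick P: 511 + 362.55 − 3.50 = 870.05.
At (111, 600): z_contact = −135.04 + 7.93 + 870.05 = 742.93 m.
Depth below ground = 805.2 − 742.93 = 62.3 m.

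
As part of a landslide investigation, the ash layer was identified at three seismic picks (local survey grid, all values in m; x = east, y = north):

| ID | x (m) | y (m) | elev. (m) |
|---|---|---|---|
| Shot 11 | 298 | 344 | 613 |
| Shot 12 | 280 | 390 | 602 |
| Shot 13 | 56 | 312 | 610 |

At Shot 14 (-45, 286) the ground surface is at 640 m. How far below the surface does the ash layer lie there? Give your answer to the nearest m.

Two edge vectors: Shot 11→Shot 12 = (-18, 46, -11), Shot 11→Shot 13 = (-242, -32, -3).
Normal n = (Shot 11→Shot 12) × (Shot 11→Shot 13) = (-490, 2608, 11708).
So ∂z/∂x = −n_x/n_z = 0.04185 and ∂z/∂y = −n_y/n_z = −0.22275.
Intercept c from Shot 11: 613 − 12.47 + 76.63 = 677.16.
At (-45, 286): z_contact = −1.9 − 63.7 + 677.16 = 611.6 m.
Depth below ground = 640 − 611.6 = 28 m.

28 m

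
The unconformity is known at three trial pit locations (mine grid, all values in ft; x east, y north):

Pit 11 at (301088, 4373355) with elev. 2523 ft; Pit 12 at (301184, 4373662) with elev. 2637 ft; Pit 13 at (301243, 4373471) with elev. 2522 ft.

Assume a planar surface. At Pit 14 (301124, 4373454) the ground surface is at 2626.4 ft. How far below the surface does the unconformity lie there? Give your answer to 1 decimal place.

Two edge vectors: Pit 11→Pit 12 = (96, 307, 114), Pit 11→Pit 13 = (155, 116, -1).
Normal n = (Pit 11→Pit 12) × (Pit 11→Pit 13) = (-13531, 17766, -36449).
So ∂z/∂x = −n_x/n_z = −0.371231035 and ∂z/∂y = −n_y/n_z = 0.487420780.
Intercept c from Pit 11: 2523 + 111773.21 − 2131664.10 = −2017367.89.
At (301124, 4373454): z_contact = −111786.57 + 2131712.36 − 2017367.89 = 2557.89 ft.
Depth below ground = 2626.4 − 2557.89 = 68.5 ft.

68.5 ft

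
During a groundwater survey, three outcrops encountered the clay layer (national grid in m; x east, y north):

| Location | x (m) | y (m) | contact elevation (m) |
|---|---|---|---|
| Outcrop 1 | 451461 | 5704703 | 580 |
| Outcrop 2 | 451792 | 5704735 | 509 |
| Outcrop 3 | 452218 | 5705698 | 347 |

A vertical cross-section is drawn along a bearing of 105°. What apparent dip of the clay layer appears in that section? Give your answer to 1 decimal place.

Two edge vectors: Outcrop 1→Outcrop 2 = (331, 32, -71), Outcrop 1→Outcrop 3 = (757, 995, -233).
Normal n = (Outcrop 1→Outcrop 2) × (Outcrop 1→Outcrop 3) = (63189, 23376, 305121).
So ∂z/∂x = −n_x/n_z = −0.20709 and ∂z/∂y = −n_y/n_z = −0.07661.
Unit vector along 105° is (sin 105°, cos 105°) = (0.9659, -0.2588).
Slope in that direction = a·(0.9659) + b·(-0.2588) = −0.18021.
Apparent dip = arctan|0.18021| = 10.2° (true dip is 12.5°, so apparent ≤ true as expected).

10.2°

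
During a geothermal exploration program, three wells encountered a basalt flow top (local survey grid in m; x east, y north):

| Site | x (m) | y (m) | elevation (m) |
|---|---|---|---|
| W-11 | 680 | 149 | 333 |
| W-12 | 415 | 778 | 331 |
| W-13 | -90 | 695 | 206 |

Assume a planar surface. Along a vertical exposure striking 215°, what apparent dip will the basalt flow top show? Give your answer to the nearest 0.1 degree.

11.9°

Let the plane be z = a·x + b·y + c.
W-12−W-11: −265a + 629b = −2;  W-13−W-11: −770a + 546b = −127.
Solving gives a = 0.23198, b = 0.09456.
Unit vector along 215° is (sin 215°, cos 215°) = (-0.5736, -0.8192).
Slope in that direction = a·(-0.5736) + b·(-0.8192) = −0.21052.
Apparent dip = arctan|0.21052| = 11.9° (true dip is 14.1°, so apparent ≤ true as expected).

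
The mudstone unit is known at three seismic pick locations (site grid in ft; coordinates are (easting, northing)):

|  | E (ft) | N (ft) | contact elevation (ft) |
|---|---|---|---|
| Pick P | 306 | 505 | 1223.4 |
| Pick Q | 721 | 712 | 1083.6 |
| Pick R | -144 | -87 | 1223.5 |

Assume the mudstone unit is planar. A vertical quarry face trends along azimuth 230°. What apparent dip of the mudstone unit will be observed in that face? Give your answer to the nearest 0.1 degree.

Let the plane be z = a·E + b·N + c.
Pick Q−Pick P: 415a + 207b = −139.8;  Pick R−Pick P: −450a − 592b = 0.1.
Solving gives a = −0.54246, b = 0.41217.
Unit vector along 230° is (sin 230°, cos 230°) = (-0.7660, -0.6428).
Slope in that direction = a·(-0.7660) + b·(-0.6428) = 0.15061.
Apparent dip = arctan|0.15061| = 8.6° (true dip is 34.3°, so apparent ≤ true as expected).

8.6°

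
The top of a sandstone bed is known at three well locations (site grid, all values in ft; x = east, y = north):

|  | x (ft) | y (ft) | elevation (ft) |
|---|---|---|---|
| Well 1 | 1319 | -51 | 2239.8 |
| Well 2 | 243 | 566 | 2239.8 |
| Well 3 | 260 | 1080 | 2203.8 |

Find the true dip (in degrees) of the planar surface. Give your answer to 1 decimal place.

Two edge vectors: Well 1→Well 2 = (-1076, 617, 0), Well 1→Well 3 = (-1059, 1131, -36).
Normal n = (Well 1→Well 2) × (Well 1→Well 3) = (-22212, -38736, -563553).
So ∂z/∂x = −n_x/n_z = −0.03941 and ∂z/∂y = −n_y/n_z = −0.06874.
Gradient magnitude |∇z| = √(a² + b²) = √(0.00155 + 0.00472) = 0.07923.
True dip = arctan(0.07923) = 4.5°, dipping toward NNE (azimuth ≈ 030°).

4.5°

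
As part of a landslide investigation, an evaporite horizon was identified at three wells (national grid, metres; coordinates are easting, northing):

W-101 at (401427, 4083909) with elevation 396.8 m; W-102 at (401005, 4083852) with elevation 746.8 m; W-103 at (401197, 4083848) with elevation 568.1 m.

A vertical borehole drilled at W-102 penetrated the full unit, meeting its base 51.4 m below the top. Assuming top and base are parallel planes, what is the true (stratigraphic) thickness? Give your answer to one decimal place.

Two edge vectors: W-101→W-102 = (-422, -57, 350), W-101→W-103 = (-230, -61, 171.3).
Normal n = (W-101→W-102) × (W-101→W-103) = (11585.9, -8211.4, 12632).
So ∂z/∂easting = −n_x/n_z = −0.91719 and ∂z/∂northing = −n_y/n_z = 0.65005.
|∇z| = √(a²+b²) = 1.12419, so dip δ = arctan(1.12419) = 48.35°.
True thickness = vertical thickness × cos δ = 51.4 × cos 48.35° = 34.2 m.

34.2 m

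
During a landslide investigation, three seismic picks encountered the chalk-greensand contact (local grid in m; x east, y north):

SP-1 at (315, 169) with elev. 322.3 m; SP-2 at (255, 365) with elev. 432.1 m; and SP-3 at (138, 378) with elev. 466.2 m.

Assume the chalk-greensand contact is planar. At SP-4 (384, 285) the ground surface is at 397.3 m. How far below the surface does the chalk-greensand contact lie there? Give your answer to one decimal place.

34.8 m

Two edge vectors: SP-1→SP-2 = (-60, 196, 109.8), SP-1→SP-3 = (-177, 209, 143.9).
Normal n = (SP-1→SP-2) × (SP-1→SP-3) = (5256.2, -10800.6, 22152).
So ∂z/∂x = −n_x/n_z = −0.23728 and ∂z/∂y = −n_y/n_z = 0.48757.
Intercept c from SP-1: 322.3 + 74.74 − 82.40 = 314.64.
At (384, 285): z_contact = −91.12 + 138.96 + 314.64 = 362.49 m.
Depth below ground = 397.3 − 362.49 = 34.8 m.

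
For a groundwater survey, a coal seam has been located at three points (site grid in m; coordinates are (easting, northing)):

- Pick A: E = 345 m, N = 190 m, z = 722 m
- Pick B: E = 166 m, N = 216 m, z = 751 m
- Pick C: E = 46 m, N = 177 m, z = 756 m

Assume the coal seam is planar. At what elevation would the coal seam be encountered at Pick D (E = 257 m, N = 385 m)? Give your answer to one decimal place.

Two edge vectors: Pick A→Pick B = (-179, 26, 29), Pick A→Pick C = (-299, -13, 34).
Normal n = (Pick A→Pick B) × (Pick A→Pick C) = (1261, -2585, 10101).
So ∂z/∂E = −n_x/n_z = −0.12484 and ∂z/∂N = −n_y/n_z = 0.25592.
Intercept c from Pick A: 722 + 43.07 − 48.62 = 716.45.
At (257, 385): z = −32.1 + 98.5 + 716.45 = 782.9 m.

782.9 m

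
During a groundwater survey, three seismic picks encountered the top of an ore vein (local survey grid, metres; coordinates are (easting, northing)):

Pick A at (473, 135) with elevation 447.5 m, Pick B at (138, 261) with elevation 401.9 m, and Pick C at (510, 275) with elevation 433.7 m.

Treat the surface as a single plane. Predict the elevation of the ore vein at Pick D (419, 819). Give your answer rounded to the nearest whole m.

Let the plane be z = a·E + b·N + c.
Pick B−Pick A: −335a + 126b = −45.6;  Pick C−Pick A: 37a + 140b = −13.8.
Solving gives a = 0.09009, b = −0.12238.
Then c = 447.5 − a·473 − b·135 = 421.41.
At (419, 819): z = 37.7 − 100.2 + 421.41 = 358.9 m.

359 m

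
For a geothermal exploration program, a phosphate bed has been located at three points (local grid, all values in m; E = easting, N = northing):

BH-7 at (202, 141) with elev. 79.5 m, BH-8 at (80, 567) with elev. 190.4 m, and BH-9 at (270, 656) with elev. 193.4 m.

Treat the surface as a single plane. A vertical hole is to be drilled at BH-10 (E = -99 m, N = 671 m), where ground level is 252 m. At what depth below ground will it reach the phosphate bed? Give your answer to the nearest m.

Let the plane be z = a·E + b·N + c.
BH-8−BH-7: −122a + 426b = 110.9;  BH-9−BH-7: 68a + 515b = 113.9.
Solving gives a = −0.09360, b = 0.23352.
Then c = 79.5 − a·202 − b·141 = 65.48.
At (-99, 671): z_contact = 9.3 + 156.7 + 65.48 = 231.4 m.
Depth below ground = 252 − 231.4 = 21 m.

21 m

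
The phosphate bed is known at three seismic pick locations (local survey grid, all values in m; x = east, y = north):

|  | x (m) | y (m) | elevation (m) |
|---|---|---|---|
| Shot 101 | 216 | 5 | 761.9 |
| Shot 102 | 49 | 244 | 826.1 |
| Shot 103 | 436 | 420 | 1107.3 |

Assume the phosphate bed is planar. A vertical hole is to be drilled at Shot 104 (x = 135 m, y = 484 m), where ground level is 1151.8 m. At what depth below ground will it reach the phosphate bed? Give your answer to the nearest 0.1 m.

144.9 m

Two edge vectors: Shot 101→Shot 102 = (-167, 239, 64.2), Shot 101→Shot 103 = (220, 415, 345.4).
Normal n = (Shot 101→Shot 102) × (Shot 101→Shot 103) = (55907.6, 71805.8, -121885).
So ∂z/∂x = −n_x/n_z = 0.45869 and ∂z/∂y = −n_y/n_z = 0.58913.
Intercept c from Shot 101: 761.9 − 99.08 − 2.95 = 659.88.
At (135, 484): z_contact = 61.92 + 285.14 + 659.88 = 1006.94 m.
Depth below ground = 1151.8 − 1006.94 = 144.9 m.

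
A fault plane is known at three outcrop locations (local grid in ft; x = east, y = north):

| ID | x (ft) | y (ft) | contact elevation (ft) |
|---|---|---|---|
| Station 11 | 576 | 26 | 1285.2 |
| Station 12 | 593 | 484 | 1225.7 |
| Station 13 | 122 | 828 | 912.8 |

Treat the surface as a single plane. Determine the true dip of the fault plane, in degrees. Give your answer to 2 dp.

Let the plane be z = a·x + b·y + c.
Station 12−Station 11: 17a + 458b = −59.5;  Station 13−Station 11: −454a + 802b = −372.4.
Solving gives a = 0.55442, b = −0.15049.
Gradient magnitude |∇z| = √(a² + b²) = √(0.30738 + 0.02265) = 0.57448.
True dip = arctan(0.57448) = 29.88°, dipping toward WNW (azimuth ≈ 285°).

29.88°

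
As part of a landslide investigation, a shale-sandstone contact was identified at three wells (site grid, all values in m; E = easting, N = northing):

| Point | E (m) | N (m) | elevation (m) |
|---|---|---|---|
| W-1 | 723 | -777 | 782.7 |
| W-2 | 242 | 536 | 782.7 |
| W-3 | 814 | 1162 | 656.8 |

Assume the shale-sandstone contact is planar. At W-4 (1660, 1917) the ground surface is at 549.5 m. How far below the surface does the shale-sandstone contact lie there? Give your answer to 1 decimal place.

69.1 m

Two edge vectors: W-1→W-2 = (-481, 1313, 0), W-1→W-3 = (91, 1939, -125.9).
Normal n = (W-1→W-2) × (W-1→W-3) = (-165306.7, -60557.9, -1052142).
So ∂z/∂E = −n_x/n_z = −0.157114 and ∂z/∂N = −n_y/n_z = −0.057557.
Intercept c from W-1: 782.7 + 113.59 − 44.72 = 851.57.
At (1660, 1917): z_contact = −260.81 − 110.34 + 851.57 = 480.43 m.
Depth below ground = 549.5 − 480.43 = 69.1 m.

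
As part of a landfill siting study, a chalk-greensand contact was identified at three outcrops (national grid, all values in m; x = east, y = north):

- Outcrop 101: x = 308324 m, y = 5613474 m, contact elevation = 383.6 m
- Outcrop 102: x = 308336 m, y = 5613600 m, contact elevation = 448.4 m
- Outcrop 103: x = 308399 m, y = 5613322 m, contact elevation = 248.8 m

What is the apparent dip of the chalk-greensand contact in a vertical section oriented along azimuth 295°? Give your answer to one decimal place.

Let the plane be z = a·x + b·y + c.
Outcrop 102−Outcrop 101: 12a + 126b = 64.8;  Outcrop 103−Outcrop 101: 75a − 152b = −134.8.
Solving gives a = −0.63289, b = 0.57456.
Unit vector along 295° is (sin 295°, cos 295°) = (-0.9063, 0.4226).
Slope in that direction = a·(-0.9063) + b·(0.4226) = 0.81641.
Apparent dip = arctan|0.81641| = 39.2° (true dip is 40.5°, so apparent ≤ true as expected).

39.2°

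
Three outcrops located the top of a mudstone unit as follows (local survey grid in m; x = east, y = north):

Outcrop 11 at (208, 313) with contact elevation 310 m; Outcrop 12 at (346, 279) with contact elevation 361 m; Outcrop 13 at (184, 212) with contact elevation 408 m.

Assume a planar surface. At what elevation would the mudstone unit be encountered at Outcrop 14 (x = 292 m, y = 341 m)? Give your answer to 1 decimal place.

292.4 m

Let the plane be z = a·x + b·y + c.
Outcrop 12−Outcrop 11: 138a − 34b = 51;  Outcrop 13−Outcrop 11: −24a − 101b = 98.
Solving gives a = 0.12329, b = −0.99959.
Then c = 310 − a·208 − b·313 = 597.23.
At (292, 341): z = 36.0 − 340.9 + 597.23 = 292.4 m.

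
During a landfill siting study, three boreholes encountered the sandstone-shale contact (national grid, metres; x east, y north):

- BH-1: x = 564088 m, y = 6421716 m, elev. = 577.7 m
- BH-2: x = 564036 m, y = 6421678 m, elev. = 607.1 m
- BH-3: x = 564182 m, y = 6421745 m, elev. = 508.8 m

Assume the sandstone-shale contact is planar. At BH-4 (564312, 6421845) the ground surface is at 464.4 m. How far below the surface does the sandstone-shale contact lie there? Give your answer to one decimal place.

27.1 m

Two edge vectors: BH-1→BH-2 = (-52, -38, 29.4), BH-1→BH-3 = (94, 29, -68.9).
Normal n = (BH-1→BH-2) × (BH-1→BH-3) = (1765.6, -819.2, 2064).
So ∂z/∂x = −n_x/n_z = −0.855426357 and ∂z/∂y = −n_y/n_z = 0.396899225.
Intercept c from BH-1: 577.7 + 482535.74 − 2548774.10 = −2065660.66.
At (564312, 6421845): z_contact = −482727.36 + 2548825.30 − 2065660.66 = 437.28 m.
Depth below ground = 464.4 − 437.28 = 27.1 m.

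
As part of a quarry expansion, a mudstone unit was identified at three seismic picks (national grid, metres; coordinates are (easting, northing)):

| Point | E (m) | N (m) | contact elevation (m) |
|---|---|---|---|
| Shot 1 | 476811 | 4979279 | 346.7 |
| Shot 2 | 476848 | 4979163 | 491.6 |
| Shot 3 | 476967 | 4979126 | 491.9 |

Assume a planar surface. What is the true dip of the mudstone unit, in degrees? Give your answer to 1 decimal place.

Let the plane be z = a·E + b·N + c.
Shot 2−Shot 1: 37a − 116b = 144.9;  Shot 3−Shot 1: 156a − 153b = 145.2.
Solving gives a = −0.42835, b = −1.38577.
Gradient magnitude |∇z| = √(a² + b²) = √(0.18348 + 1.92035) = 1.45046.
True dip = arctan(1.45046) = 55.4°, dipping toward NNE (azimuth ≈ 017°).

55.4°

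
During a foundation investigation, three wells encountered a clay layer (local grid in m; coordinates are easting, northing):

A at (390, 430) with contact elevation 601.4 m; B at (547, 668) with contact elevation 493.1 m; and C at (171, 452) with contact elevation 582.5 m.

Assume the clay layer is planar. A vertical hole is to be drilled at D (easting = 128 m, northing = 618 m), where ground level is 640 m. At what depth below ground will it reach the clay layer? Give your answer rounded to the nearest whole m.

139 m

Two edge vectors: A→B = (157, 238, -108.3), A→C = (-219, 22, -18.9).
Normal n = (A→B) × (A→C) = (-2115.6, 26685, 55576).
So ∂z/∂easting = −n_x/n_z = 0.03807 and ∂z/∂northing = −n_y/n_z = −0.48015.
Intercept c from A: 601.4 − 14.85 + 206.47 = 793.02.
At (128, 618): z_contact = 4.9 − 296.7 + 793.02 = 501.2 m.
Depth below ground = 640 − 501.2 = 139 m.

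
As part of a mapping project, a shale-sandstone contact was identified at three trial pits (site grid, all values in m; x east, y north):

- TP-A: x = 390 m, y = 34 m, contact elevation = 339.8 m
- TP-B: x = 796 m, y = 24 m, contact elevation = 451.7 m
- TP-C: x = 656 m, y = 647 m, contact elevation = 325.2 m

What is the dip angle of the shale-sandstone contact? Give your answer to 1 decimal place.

Let the plane be z = a·x + b·y + c.
TP-B−TP-A: 406a − 10b = 111.9;  TP-C−TP-A: 266a + 613b = −14.6.
Solving gives a = 0.27212, b = −0.14190.
Gradient magnitude |∇z| = √(a² + b²) = √(0.07405 + 0.02014) = 0.30690.
True dip = arctan(0.30690) = 17.1°, dipping toward WNW (azimuth ≈ 298°).

17.1°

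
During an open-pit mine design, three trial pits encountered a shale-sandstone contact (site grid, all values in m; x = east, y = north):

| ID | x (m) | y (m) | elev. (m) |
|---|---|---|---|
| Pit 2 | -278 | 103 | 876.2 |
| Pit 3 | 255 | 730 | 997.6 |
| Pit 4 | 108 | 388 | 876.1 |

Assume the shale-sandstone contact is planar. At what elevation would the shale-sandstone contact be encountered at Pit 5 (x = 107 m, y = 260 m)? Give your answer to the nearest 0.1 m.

809.8 m

Let the plane be z = a·x + b·y + c.
Pit 3−Pit 2: 533a + 627b = 121.4;  Pit 4−Pit 2: 386a + 285b = −0.1.
Solving gives a = −0.38463, b = 0.52059.
Then c = 876.2 − a·-278 − b·103 = 715.65.
At (107, 260): z = −41.2 + 135.4 + 715.65 = 809.8 m.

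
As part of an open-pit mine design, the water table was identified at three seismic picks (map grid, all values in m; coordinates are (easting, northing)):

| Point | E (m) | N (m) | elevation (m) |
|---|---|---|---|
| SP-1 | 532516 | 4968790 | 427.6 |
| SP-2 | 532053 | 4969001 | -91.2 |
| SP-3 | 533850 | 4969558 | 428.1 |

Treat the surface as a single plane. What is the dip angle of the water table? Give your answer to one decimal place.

Two edge vectors: SP-1→SP-2 = (-463, 211, -518.8), SP-1→SP-3 = (1334, 768, 0.5).
Normal n = (SP-1→SP-2) × (SP-1→SP-3) = (398543.9, -691847.7, -637058).
So ∂z/∂E = −n_x/n_z = 0.62560 and ∂z/∂N = −n_y/n_z = −1.08600.
Gradient magnitude |∇z| = √(a² + b²) = √(0.39138 + 1.17941) = 1.25331.
True dip = arctan(1.25331) = 51.4°, dipping toward NNW (azimuth ≈ 330°).

51.4°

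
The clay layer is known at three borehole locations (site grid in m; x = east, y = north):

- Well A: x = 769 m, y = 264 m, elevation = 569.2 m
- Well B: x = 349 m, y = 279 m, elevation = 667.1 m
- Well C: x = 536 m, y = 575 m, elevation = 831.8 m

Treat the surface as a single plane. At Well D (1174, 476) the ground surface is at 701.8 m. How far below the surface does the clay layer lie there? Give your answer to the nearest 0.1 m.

Two edge vectors: Well A→Well B = (-420, 15, 97.9), Well A→Well C = (-233, 311, 262.6).
Normal n = (Well A→Well B) × (Well A→Well C) = (-26507.9, 87481.3, -127125).
So ∂z/∂x = −n_x/n_z = −0.208518 and ∂z/∂y = −n_y/n_z = 0.688152.
Intercept c from Well A: 569.2 + 160.35 − 181.67 = 547.88.
At (1174, 476): z_contact = −244.80 + 327.56 + 547.88 = 630.64 m.
Depth below ground = 701.8 − 630.64 = 71.2 m.

71.2 m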